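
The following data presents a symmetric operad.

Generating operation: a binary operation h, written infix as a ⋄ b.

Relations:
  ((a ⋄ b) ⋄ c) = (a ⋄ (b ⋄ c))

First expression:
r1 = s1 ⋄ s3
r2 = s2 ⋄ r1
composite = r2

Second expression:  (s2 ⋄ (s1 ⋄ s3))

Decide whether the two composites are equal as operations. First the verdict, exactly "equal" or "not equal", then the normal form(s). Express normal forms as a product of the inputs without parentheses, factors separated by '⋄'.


The first expression, normalized: s2 ⋄ s1 ⋄ s3
The second expression, normalized: s2 ⋄ s1 ⋄ s3
The normal forms match — equal.

equal; both compose to s2 ⋄ s1 ⋄ s3


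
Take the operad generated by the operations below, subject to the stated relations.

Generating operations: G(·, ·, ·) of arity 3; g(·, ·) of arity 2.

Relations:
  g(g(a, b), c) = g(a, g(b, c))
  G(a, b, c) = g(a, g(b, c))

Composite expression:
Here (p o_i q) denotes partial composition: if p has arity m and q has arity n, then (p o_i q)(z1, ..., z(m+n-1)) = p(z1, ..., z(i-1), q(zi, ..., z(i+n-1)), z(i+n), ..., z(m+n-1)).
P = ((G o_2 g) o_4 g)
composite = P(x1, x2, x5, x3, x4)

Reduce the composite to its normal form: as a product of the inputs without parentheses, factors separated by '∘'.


x1 ∘ x2 ∘ x5 ∘ x3 ∘ x4


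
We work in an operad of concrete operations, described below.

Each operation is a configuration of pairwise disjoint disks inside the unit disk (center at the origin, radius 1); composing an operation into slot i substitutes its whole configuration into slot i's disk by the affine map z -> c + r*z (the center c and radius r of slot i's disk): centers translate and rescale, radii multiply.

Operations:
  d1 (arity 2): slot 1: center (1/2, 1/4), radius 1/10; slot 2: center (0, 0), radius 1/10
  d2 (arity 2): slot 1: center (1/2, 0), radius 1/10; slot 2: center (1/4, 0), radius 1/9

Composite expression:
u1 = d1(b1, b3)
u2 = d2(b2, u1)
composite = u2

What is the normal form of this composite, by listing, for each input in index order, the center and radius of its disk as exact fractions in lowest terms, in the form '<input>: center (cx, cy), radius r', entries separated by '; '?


b1: center (11/36, 1/36), radius 1/90; b2: center (1/2, 0), radius 1/10; b3: center (1/4, 0), radius 1/90


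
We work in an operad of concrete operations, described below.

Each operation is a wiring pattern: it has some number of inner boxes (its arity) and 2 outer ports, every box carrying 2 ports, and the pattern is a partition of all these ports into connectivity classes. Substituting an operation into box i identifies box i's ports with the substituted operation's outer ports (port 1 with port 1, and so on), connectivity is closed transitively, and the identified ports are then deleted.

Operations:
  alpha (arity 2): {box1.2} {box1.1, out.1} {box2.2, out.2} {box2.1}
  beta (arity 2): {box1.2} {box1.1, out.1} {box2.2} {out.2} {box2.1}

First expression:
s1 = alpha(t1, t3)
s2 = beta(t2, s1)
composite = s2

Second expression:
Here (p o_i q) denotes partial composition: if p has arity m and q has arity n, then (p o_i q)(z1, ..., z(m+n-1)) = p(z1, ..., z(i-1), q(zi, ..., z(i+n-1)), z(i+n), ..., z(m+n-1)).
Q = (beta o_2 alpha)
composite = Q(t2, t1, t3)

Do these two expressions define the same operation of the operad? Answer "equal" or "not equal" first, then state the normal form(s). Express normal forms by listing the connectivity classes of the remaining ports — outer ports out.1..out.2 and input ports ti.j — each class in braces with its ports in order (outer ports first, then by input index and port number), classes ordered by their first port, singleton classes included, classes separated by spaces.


equal; both compose to {out.1, t2.1} {out.2} {t1.1} {t1.2} {t2.2} {t3.1} {t3.2}

Normal form of the first expression: {out.1, t2.1} {out.2} {t1.1} {t1.2} {t2.2} {t3.1} {t3.2}
Normal form of the second expression: {out.1, t2.1} {out.2} {t1.1} {t1.2} {t2.2} {t3.1} {t3.2}
Both agree, so they are equal.


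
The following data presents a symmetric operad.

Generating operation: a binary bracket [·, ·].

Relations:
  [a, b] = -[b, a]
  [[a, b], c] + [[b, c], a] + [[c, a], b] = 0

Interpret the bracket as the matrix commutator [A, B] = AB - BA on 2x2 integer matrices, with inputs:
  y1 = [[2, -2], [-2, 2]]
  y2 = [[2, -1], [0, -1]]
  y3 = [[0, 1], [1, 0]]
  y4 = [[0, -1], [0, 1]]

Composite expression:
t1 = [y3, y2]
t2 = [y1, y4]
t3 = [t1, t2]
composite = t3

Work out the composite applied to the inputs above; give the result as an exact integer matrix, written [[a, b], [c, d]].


[[0, -16], [-16, 0]]

[y3, y2] = [[1, -3], [3, -1]]
[y1, y4] = [[-2, -2], [2, 2]]
[[y3, y2], [y1, y4]] = [[0, -16], [-16, 0]]


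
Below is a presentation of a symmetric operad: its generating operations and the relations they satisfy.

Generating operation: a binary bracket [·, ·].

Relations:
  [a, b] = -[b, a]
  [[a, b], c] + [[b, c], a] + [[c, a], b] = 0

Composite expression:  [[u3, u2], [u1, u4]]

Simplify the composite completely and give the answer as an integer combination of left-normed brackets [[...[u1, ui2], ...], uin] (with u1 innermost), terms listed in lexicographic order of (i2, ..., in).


[[[u1, u4], u2], u3] - [[[u1, u4], u3], u2]

Left-normed coefficients sit on the u1-initial expansion words.
Composite bracket: [[u3, u2], [u1, u4]]
Under [a, b] = ab - ba we get 8 signed associative words (2^3 = 8).
The u1-initial words carry the normal form:
  sign of u1u4u2u3 is +1, so it contributes +[[[u1, u4], u2], u3]
  sign of u1u4u3u2 is -1, so it contributes -[[[u1, u4], u3], u2]


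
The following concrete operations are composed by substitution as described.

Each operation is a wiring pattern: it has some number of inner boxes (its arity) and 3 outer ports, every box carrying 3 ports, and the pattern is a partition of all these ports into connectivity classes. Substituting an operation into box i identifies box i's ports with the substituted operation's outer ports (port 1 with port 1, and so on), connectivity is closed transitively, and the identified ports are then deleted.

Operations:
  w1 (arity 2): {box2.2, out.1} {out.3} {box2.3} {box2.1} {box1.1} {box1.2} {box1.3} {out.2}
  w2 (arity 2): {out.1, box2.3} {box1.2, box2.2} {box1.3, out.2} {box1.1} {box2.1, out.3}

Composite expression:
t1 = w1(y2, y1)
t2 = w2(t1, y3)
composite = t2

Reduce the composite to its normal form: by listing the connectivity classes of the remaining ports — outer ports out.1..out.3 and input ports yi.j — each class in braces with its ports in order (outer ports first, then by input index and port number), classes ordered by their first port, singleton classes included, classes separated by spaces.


Reachability decides: close wires over w2-identified ports.
stage w1: inputs (y2, y1), connectivity {out.1, y1.2} {out.2} {out.3} {y1.1} {y1.3} {y2.1} {y2.2} {y2.3}, out.j its boundary
stage w2: inputs (y2, y1, y3), connectivity {out.1, y3.3} {out.2} {out.3, y3.1} {y1.1} {y1.2} {y1.3} {y2.1} {y2.2} {y2.3} {y3.2}, out.j its boundary

{out.1, y3.3} {out.2} {out.3, y3.1} {y1.1} {y1.2} {y1.3} {y2.1} {y2.2} {y2.3} {y3.2}


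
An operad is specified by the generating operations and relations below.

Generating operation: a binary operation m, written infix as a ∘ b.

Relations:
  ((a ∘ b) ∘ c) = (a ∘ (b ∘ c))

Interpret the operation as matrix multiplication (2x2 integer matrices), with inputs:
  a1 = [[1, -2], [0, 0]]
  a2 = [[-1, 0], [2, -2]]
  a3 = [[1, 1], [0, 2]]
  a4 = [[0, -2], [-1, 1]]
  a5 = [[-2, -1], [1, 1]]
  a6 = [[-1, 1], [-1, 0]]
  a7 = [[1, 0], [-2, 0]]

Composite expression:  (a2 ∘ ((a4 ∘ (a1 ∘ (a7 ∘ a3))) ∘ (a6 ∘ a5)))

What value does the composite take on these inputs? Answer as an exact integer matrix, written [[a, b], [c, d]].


[[0, 0], [50, 30]]


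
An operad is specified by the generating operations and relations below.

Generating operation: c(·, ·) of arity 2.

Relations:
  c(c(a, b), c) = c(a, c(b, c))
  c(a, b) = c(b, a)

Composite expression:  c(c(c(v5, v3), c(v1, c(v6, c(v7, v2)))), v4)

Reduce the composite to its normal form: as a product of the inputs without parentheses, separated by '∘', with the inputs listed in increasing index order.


v1 ∘ v2 ∘ v3 ∘ v4 ∘ v5 ∘ v6 ∘ v7


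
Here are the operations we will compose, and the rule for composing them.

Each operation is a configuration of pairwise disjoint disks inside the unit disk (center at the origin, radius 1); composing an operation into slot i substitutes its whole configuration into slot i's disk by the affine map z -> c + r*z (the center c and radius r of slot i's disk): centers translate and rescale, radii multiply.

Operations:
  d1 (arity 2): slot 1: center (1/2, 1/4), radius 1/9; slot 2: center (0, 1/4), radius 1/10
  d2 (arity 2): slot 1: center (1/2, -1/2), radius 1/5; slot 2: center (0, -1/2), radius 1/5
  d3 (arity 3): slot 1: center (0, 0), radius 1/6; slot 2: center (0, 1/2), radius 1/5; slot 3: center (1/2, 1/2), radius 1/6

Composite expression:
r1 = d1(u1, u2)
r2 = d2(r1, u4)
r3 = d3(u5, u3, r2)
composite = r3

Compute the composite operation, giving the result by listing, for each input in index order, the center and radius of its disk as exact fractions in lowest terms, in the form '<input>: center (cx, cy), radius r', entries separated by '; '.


u1: center (3/5, 17/40), radius 1/270; u2: center (7/12, 17/40), radius 1/300; u3: center (0, 1/2), radius 1/5; u4: center (1/2, 5/12), radius 1/30; u5: center (0, 0), radius 1/6

Below d3, radii multiply path by path; the u-disk centers shift.
u5: after 1 affine step, its disk has center (0, 0), radius 1/6
u3: after 1 affine step, its disk has center (0, 1/2), radius 1/5
u1: after 3 affine steps, its disk has center (3/5, 17/40), radius 1/270
u2: after 3 affine steps, its disk has center (7/12, 17/40), radius 1/300
u4: after 2 affine steps, its disk has center (1/2, 5/12), radius 1/30


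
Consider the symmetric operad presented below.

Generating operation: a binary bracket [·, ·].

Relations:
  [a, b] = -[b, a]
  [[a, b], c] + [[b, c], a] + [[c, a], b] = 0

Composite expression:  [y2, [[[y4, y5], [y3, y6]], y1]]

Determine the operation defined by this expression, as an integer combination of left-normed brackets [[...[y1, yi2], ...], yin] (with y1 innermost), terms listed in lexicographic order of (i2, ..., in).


-[[[[[y1, y3], y6], y4], y5], y2] + [[[[[y1, y3], y6], y5], y4], y2] + [[[[[y1, y4], y5], y3], y6], y2] - [[[[[y1, y4], y5], y6], y3], y2] - [[[[[y1, y5], y4], y3], y6], y2] + [[[[[y1, y5], y4], y6], y3], y2] + [[[[[y1, y6], y3], y4], y5], y2] - [[[[[y1, y6], y3], y5], y4], y2]

In the tensor algebra, words opening y1 carry the y1-anchored form.
Composite bracket: [y2, [[[y4, y5], [y3, y6]], y1]]
Expanding via [a, b] = ab - ba: 32 signed words (2^5 = 32).
Only words starting with y1 matter:
  y1y3y6y4y5y2 (sign -1) contributes -[[[[[y1, y3], y6], y4], y5], y2]
  y1y3y6y5y4y2 (sign +1) contributes +[[[[[y1, y3], y6], y5], y4], y2]
  y1y4y5y3y6y2 (sign +1) contributes +[[[[[y1, y4], y5], y3], y6], y2]
  y1y4y5y6y3y2 (sign -1) contributes -[[[[[y1, y4], y5], y6], y3], y2]
  y1y5y4y3y6y2 (sign -1) contributes -[[[[[y1, y5], y4], y3], y6], y2]
  y1y5y4y6y3y2 (sign +1) contributes +[[[[[y1, y5], y4], y6], y3], y2]
  y1y6y3y4y5y2 (sign +1) contributes +[[[[[y1, y6], y3], y4], y5], y2]
  y1y6y3y5y4y2 (sign -1) contributes -[[[[[y1, y6], y3], y5], y4], y2]


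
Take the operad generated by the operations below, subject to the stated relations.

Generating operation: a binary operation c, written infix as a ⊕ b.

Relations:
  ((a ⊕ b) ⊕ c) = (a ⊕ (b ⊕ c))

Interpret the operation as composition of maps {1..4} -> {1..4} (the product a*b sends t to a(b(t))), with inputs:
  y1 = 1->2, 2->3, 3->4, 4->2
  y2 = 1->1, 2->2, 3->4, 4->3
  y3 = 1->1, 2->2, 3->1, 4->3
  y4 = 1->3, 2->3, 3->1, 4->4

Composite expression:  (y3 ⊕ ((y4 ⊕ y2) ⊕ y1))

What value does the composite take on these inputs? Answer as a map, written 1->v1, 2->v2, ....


1->1, 2->3, 3->1, 4->1

(y4 ⊕ y2) = 1->3, 2->3, 3->4, 4->1
((y4 ⊕ y2) ⊕ y1) = 1->3, 2->4, 3->1, 4->3
(y3 ⊕ ((y4 ⊕ y2) ⊕ y1)) = 1->1, 2->3, 3->1, 4->1


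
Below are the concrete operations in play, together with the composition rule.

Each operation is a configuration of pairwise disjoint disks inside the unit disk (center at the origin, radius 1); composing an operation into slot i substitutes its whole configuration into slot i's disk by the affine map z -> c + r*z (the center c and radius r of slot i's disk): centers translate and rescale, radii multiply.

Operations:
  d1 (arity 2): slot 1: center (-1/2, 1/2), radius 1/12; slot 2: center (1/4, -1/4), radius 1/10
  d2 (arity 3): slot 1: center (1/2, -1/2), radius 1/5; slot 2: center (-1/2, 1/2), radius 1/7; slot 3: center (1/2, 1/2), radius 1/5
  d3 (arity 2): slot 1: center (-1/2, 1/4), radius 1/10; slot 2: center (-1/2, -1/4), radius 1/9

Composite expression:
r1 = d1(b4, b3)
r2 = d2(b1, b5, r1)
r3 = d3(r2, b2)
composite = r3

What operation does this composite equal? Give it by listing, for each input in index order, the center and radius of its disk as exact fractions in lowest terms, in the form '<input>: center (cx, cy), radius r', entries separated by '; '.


b1: center (-9/20, 1/5), radius 1/50; b2: center (-1/2, -1/4), radius 1/9; b3: center (-89/200, 59/200), radius 1/500; b4: center (-23/50, 31/100), radius 1/600; b5: center (-11/20, 3/10), radius 1/70


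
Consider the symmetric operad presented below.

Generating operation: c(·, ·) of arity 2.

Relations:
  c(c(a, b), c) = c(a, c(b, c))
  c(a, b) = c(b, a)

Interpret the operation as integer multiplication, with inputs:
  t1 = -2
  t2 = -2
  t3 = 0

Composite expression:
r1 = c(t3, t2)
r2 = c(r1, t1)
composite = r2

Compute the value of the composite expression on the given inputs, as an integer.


0


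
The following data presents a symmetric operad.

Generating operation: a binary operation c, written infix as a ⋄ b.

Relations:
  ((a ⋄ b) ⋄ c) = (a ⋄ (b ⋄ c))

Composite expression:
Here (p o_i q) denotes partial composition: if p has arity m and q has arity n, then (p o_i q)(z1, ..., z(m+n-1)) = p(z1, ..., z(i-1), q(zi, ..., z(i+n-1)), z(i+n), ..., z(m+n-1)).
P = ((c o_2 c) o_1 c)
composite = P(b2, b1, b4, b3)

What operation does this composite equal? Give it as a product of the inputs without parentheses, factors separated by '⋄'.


The c-tree's shape is irrelevant; the b-reading-order decides.
(b2 ⋄ b1) flattens to b2 ⋄ b1
(b4 ⋄ b3) flattens to b4 ⋄ b3
((b2 ⋄ b1) ⋄ (b4 ⋄ b3)) flattens to b2 ⋄ b1 ⋄ b4 ⋄ b3

b2 ⋄ b1 ⋄ b4 ⋄ b3


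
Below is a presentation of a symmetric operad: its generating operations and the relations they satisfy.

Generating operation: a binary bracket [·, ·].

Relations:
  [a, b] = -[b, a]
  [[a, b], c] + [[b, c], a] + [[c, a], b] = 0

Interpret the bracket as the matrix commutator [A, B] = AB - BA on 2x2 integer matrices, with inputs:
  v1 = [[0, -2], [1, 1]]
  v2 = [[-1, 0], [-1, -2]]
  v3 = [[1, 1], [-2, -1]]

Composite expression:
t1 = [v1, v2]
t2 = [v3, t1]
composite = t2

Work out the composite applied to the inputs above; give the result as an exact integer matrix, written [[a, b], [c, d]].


[[4, 0], [-8, -4]]

[v1, v2] = [[2, 2], [0, -2]]
[v3, [v1, v2]] = [[4, 0], [-8, -4]]


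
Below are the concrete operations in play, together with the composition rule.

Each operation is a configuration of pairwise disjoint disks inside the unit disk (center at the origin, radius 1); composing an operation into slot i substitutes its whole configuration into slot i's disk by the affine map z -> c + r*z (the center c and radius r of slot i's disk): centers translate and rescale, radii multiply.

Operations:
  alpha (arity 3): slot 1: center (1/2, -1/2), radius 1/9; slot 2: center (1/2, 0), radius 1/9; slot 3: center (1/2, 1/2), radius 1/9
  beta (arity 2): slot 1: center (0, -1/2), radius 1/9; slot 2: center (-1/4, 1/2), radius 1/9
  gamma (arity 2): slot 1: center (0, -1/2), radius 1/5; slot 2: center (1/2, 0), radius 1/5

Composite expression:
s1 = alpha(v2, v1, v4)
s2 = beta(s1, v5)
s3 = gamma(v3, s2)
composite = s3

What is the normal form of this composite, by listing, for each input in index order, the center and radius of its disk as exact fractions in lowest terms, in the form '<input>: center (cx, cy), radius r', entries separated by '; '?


v1: center (23/45, -1/10), radius 1/405; v2: center (23/45, -1/9), radius 1/405; v3: center (0, -1/2), radius 1/5; v4: center (23/45, -4/45), radius 1/405; v5: center (9/20, 1/10), radius 1/45

Below gamma, radii multiply path by path; the v-disk centers shift.
v3: after 1 affine step, its disk has center (0, -1/2), radius 1/5
v2: after 3 affine steps, its disk has center (23/45, -1/9), radius 1/405
v1: after 3 affine steps, its disk has center (23/45, -1/10), radius 1/405
v4: after 3 affine steps, its disk has center (23/45, -4/45), radius 1/405
v5: after 2 affine steps, its disk has center (9/20, 1/10), radius 1/45


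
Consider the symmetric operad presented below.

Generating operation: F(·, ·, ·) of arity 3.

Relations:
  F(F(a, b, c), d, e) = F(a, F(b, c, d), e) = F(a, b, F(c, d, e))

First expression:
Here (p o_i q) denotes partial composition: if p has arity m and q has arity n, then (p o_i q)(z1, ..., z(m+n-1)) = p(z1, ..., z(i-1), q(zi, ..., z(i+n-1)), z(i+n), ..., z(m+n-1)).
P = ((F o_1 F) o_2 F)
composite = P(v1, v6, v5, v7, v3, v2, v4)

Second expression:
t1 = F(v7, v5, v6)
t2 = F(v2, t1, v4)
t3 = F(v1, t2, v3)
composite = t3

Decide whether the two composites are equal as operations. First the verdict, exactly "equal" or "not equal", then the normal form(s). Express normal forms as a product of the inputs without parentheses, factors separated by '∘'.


not equal; first: v1 ∘ v6 ∘ v5 ∘ v7 ∘ v3 ∘ v2 ∘ v4; second: v1 ∘ v2 ∘ v7 ∘ v5 ∘ v6 ∘ v4 ∘ v3


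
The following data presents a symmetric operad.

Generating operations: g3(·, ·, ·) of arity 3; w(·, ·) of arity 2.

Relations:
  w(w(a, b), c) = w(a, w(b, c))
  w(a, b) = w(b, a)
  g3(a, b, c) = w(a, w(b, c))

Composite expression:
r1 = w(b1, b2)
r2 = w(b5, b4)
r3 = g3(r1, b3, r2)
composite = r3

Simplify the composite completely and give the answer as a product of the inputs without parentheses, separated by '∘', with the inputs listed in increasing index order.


Key point: g3 commutes, so take the b-inputs in any fixed order.
w(b1, b2) spells out as b1 ∘ b2
w(b5, b4) spells out as b5 ∘ b4
g3(w(b1, b2), b3, w(b5, b4)) spells out as b1 ∘ b2 ∘ b3 ∘ b5 ∘ b4
putting the inputs in ascending order: b1 ∘ b2 ∘ b3 ∘ b4 ∘ b5

b1 ∘ b2 ∘ b3 ∘ b4 ∘ b5


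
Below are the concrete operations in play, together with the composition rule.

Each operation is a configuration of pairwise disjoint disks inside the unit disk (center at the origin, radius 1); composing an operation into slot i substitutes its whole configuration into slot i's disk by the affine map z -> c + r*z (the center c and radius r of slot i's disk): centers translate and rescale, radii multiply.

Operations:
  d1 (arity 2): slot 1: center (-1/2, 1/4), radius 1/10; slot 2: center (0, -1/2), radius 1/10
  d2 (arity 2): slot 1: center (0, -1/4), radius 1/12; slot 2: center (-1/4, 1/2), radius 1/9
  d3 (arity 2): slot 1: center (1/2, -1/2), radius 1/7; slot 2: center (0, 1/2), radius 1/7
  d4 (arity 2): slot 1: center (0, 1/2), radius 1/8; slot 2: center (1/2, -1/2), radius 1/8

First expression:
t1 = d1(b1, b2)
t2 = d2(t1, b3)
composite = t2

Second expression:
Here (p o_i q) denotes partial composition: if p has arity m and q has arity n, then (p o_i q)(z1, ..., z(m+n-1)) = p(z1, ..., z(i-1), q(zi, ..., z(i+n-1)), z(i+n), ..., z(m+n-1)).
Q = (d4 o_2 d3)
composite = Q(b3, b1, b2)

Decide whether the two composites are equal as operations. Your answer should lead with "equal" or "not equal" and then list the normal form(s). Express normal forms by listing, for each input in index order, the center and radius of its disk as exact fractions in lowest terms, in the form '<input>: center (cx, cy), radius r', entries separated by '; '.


not equal; the first gives b1: center (-1/24, -11/48), radius 1/120; b2: center (0, -7/24), radius 1/120; b3: center (-1/4, 1/2), radius 1/9 and the second b1: center (9/16, -9/16), radius 1/56; b2: center (1/2, -7/16), radius 1/56; b3: center (0, 1/2), radius 1/8

Reducing the first expression gives b1: center (-1/24, -11/48), radius 1/120; b2: center (0, -7/24), radius 1/120; b3: center (-1/4, 1/2), radius 1/9
Reducing the second expression gives b1: center (9/16, -9/16), radius 1/56; b2: center (1/2, -7/16), radius 1/56; b3: center (0, 1/2), radius 1/8
Distinct normal forms: not equal.


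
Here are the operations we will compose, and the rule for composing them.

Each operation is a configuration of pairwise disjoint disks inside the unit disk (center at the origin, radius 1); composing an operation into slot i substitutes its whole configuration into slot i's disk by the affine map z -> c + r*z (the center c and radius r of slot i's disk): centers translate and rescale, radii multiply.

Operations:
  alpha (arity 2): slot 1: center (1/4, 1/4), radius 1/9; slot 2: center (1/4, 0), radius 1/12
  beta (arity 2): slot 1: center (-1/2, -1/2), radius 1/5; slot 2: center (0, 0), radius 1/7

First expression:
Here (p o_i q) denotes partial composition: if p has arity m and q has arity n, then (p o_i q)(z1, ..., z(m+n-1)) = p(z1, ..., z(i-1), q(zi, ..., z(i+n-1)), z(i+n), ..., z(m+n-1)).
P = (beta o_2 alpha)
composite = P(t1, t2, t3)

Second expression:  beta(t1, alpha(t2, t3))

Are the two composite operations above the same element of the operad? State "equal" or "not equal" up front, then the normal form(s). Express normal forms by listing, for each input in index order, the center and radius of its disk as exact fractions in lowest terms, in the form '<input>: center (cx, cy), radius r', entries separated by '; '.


equal; both compose to t1: center (-1/2, -1/2), radius 1/5; t2: center (1/28, 1/28), radius 1/63; t3: center (1/28, 0), radius 1/84

The first expression reduces to t1: center (-1/2, -1/2), radius 1/5; t2: center (1/28, 1/28), radius 1/63; t3: center (1/28, 0), radius 1/84
The second expression reduces to t1: center (-1/2, -1/2), radius 1/5; t2: center (1/28, 1/28), radius 1/63; t3: center (1/28, 0), radius 1/84
The normal forms match — equal.


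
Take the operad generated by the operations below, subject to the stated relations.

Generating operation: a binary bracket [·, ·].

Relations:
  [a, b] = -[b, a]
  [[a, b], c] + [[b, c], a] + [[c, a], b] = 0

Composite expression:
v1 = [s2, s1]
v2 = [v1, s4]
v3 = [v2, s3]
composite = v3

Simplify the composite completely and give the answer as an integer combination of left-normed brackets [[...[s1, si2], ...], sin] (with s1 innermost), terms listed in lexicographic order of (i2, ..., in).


-[[[s1, s2], s4], s3]


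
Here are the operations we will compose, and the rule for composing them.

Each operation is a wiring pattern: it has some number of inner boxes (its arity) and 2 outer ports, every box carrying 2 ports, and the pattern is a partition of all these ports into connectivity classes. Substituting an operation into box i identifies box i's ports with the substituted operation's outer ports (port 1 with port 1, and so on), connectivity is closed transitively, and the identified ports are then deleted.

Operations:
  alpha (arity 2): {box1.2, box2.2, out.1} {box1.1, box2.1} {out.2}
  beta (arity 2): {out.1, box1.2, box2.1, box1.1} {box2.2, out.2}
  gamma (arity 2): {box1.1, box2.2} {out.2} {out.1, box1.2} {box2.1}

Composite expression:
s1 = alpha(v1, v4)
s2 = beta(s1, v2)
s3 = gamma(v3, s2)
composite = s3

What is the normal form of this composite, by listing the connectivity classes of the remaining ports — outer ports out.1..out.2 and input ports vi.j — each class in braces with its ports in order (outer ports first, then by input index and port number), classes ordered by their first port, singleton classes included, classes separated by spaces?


Treat the ports identified at gamma as solder joints: merge, then drop.
stage alpha: inputs (v1, v4), connectivity {out.1, v1.2, v4.2} {out.2} {v1.1, v4.1}, out.j its boundary
stage beta: inputs (v1, v4, v2), connectivity {out.1, v1.2, v2.1, v4.2} {out.2, v2.2} {v1.1, v4.1}, out.j its boundary
stage gamma: inputs (v3, v1, v4, v2), connectivity {out.1, v3.2} {out.2} {v1.1, v4.1} {v1.2, v2.1, v4.2} {v2.2, v3.1}, out.j its boundary

{out.1, v3.2} {out.2} {v1.1, v4.1} {v1.2, v2.1, v4.2} {v2.2, v3.1}


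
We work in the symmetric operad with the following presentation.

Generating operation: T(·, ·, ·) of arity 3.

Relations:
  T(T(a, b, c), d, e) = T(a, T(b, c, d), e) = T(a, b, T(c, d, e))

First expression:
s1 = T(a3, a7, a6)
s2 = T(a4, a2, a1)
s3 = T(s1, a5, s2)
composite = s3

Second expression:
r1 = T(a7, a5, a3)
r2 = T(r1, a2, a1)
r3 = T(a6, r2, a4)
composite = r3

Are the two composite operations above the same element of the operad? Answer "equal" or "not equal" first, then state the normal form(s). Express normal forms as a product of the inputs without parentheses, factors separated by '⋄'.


not equal; first: a3 ⋄ a7 ⋄ a6 ⋄ a5 ⋄ a4 ⋄ a2 ⋄ a1; second: a6 ⋄ a7 ⋄ a5 ⋄ a3 ⋄ a2 ⋄ a1 ⋄ a4

The first composite normalizes to a3 ⋄ a7 ⋄ a6 ⋄ a5 ⋄ a4 ⋄ a2 ⋄ a1
The second composite normalizes to a6 ⋄ a7 ⋄ a5 ⋄ a3 ⋄ a2 ⋄ a1 ⋄ a4
They disagree, so not equal.


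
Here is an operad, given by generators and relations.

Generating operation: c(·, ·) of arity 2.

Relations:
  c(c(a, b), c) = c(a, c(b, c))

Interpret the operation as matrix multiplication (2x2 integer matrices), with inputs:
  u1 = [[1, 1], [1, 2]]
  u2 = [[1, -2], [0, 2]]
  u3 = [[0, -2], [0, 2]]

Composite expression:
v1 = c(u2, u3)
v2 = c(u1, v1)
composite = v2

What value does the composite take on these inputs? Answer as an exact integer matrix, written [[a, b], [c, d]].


[[0, -2], [0, 2]]

c(u2, u3) = [[0, -6], [0, 4]]
c(u1, c(u2, u3)) = [[0, -2], [0, 2]]


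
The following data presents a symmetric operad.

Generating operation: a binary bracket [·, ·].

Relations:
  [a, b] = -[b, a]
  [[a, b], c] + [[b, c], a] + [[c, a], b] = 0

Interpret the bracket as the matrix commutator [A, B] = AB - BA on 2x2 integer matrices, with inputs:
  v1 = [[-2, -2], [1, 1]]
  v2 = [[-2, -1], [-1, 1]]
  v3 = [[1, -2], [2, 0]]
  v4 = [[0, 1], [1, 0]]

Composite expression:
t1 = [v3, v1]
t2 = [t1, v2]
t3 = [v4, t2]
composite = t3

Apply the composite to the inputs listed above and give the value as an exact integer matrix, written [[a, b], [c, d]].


[[53, -2], [2, -53]]

[v3, v1] = [[2, -8], [-7, -2]]
[[v3, v1], v2] = [[1, -28], [25, -1]]
[v4, [[v3, v1], v2]] = [[53, -2], [2, -53]]


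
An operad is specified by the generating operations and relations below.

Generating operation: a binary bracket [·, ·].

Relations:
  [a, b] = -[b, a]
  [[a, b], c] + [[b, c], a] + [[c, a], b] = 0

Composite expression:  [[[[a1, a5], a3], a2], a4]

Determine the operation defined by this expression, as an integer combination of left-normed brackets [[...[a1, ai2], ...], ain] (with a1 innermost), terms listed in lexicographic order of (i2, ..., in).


Expand each bracket as ab - ba; the a1-initial words give the coefficients.
Composite bracket: [[[[a1, a5], a3], a2], a4]
Each bracket splits as ab - ba, giving 16 signed words (2^4 = 16).
Coefficients come from the a1-initial words:
  from a1a5a3a2a4, sign +1: term +[[[[a1, a5], a3], a2], a4]

[[[[a1, a5], a3], a2], a4]


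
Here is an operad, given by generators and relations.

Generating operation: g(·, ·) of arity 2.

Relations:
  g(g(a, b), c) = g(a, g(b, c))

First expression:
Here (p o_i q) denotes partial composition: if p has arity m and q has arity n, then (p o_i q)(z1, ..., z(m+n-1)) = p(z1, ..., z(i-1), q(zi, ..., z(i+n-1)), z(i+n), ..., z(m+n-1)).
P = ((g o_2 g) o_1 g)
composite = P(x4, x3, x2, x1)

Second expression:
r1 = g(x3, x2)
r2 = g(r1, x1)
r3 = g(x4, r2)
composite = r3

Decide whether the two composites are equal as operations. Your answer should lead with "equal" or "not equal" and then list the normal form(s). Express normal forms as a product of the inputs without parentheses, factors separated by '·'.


The first expression, normalized: x4 · x3 · x2 · x1
The second expression, normalized: x4 · x3 · x2 · x1
The normal forms match — equal.

equal; the common form is x4 · x3 · x2 · x1


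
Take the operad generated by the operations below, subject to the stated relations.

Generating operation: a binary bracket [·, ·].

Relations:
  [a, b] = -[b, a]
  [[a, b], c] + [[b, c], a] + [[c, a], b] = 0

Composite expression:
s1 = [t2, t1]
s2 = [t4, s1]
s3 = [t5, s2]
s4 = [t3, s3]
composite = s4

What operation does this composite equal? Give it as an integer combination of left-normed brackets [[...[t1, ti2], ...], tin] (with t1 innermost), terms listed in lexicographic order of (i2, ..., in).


[[[[t1, t2], t4], t5], t3]


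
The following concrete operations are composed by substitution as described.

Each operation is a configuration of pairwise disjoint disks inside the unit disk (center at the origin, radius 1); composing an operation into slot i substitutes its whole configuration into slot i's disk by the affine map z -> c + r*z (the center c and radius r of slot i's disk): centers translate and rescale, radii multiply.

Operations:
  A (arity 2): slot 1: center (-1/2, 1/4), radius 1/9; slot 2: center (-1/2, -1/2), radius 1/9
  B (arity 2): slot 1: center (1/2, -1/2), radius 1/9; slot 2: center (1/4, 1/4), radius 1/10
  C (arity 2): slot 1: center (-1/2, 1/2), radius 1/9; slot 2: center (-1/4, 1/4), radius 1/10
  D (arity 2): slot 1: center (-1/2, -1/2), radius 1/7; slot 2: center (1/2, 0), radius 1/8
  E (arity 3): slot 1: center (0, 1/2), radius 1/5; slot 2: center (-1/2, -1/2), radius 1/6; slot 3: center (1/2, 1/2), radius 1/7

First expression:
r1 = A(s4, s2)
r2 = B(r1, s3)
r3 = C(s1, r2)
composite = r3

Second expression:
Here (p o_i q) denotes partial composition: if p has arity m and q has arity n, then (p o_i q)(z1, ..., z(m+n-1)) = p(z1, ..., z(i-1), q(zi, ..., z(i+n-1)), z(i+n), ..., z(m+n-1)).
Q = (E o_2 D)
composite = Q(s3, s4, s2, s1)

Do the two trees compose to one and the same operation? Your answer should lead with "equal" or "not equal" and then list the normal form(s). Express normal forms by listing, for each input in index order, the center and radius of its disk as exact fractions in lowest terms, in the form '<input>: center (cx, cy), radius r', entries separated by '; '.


The first composite normalizes to s1: center (-1/2, 1/2), radius 1/9; s2: center (-37/180, 7/36), radius 1/810; s3: center (-9/40, 11/40), radius 1/100; s4: center (-37/180, 73/360), radius 1/810
The second composite normalizes to s1: center (1/2, 1/2), radius 1/7; s2: center (-5/12, -1/2), radius 1/48; s3: center (0, 1/2), radius 1/5; s4: center (-7/12, -7/12), radius 1/42
The forms do not match — not equal.

not equal; the first gives s1: center (-1/2, 1/2), radius 1/9; s2: center (-37/180, 7/36), radius 1/810; s3: center (-9/40, 11/40), radius 1/100; s4: center (-37/180, 73/360), radius 1/810 and the second s1: center (1/2, 1/2), radius 1/7; s2: center (-5/12, -1/2), radius 1/48; s3: center (0, 1/2), radius 1/5; s4: center (-7/12, -7/12), radius 1/42


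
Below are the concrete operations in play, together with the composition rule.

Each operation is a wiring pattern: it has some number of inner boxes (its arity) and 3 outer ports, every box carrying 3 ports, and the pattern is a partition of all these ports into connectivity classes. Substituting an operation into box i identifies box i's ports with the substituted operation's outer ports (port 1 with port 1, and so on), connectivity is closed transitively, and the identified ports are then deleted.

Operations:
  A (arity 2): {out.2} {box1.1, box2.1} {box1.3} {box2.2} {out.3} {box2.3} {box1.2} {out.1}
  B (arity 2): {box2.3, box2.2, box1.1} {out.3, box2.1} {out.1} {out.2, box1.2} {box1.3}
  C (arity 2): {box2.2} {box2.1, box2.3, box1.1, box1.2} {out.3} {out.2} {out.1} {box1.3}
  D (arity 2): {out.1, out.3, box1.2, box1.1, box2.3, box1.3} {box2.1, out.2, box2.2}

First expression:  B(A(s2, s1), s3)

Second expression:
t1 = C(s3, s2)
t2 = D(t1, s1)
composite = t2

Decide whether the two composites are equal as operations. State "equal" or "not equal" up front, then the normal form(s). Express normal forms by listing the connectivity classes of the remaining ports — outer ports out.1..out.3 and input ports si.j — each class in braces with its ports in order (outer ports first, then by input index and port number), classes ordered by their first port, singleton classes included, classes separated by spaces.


not equal: they reduce to {out.1} {out.2} {out.3, s3.1} {s1.1, s2.1} {s1.2} {s1.3} {s2.2} {s2.3} {s3.2, s3.3} and {out.1, out.3, s1.3} {out.2, s1.1, s1.2} {s2.1, s2.3, s3.1, s3.2} {s2.2} {s3.3}

The first expression, normalized: {out.1} {out.2} {out.3, s3.1} {s1.1, s2.1} {s1.2} {s1.3} {s2.2} {s2.3} {s3.2, s3.3}
The second expression, normalized: {out.1, out.3, s1.3} {out.2, s1.1, s1.2} {s2.1, s2.3, s3.1, s3.2} {s2.2} {s3.3}
Different reductions; not equal.


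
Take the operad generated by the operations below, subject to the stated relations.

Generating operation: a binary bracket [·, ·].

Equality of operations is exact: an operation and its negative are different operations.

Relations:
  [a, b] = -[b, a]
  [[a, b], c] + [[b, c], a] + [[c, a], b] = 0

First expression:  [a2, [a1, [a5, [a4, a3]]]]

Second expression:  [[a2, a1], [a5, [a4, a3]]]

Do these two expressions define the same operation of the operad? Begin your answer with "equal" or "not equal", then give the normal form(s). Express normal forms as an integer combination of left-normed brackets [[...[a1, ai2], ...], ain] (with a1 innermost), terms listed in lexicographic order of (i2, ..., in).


Reducing the first expression gives -[[[[a1, a3], a4], a5], a2] + [[[[a1, a4], a3], a5], a2] + [[[[a1, a5], a3], a4], a2] - [[[[a1, a5], a4], a3], a2]
Reducing the second expression gives -[[[[a1, a2], a3], a4], a5] + [[[[a1, a2], a4], a3], a5] + [[[[a1, a2], a5], a3], a4] - [[[[a1, a2], a5], a4], a3]
No match — not equal.

not equal: they reduce to -[[[[a1, a3], a4], a5], a2] + [[[[a1, a4], a3], a5], a2] + [[[[a1, a5], a3], a4], a2] - [[[[a1, a5], a4], a3], a2] and -[[[[a1, a2], a3], a4], a5] + [[[[a1, a2], a4], a3], a5] + [[[[a1, a2], a5], a3], a4] - [[[[a1, a2], a5], a4], a3]


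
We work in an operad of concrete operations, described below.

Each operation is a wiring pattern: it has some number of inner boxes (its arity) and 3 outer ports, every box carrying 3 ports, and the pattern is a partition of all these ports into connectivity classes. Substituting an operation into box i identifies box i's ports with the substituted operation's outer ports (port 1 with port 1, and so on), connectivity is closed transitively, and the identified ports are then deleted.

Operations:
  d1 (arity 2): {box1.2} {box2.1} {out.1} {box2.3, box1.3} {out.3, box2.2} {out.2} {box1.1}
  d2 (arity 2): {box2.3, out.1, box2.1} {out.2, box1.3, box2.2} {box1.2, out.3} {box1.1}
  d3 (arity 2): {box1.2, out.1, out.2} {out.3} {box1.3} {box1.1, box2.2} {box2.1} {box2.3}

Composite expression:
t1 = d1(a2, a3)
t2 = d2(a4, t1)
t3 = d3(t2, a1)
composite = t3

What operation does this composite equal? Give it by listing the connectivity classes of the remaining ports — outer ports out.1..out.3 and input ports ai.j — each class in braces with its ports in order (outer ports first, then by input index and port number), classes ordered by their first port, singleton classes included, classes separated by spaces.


{out.1, out.2, a4.3} {out.3} {a1.1} {a1.2, a3.2} {a1.3} {a2.1} {a2.2} {a2.3, a3.3} {a3.1} {a4.1} {a4.2}

Two ports join when wires chain via d3-identified ports.
composing d1 on (a2, a3), with out.j its own outer ports: {out.1} {out.2} {out.3, a3.2} {a2.1} {a2.2} {a2.3, a3.3} {a3.1}
composing d2 on (a4, a2, a3), with out.j its own outer ports: {out.1, a3.2} {out.2, a4.3} {out.3, a4.2} {a2.1} {a2.2} {a2.3, a3.3} {a3.1} {a4.1}
composing d3 on (a4, a2, a3, a1), with out.j its own outer ports: {out.1, out.2, a4.3} {out.3} {a1.1} {a1.2, a3.2} {a1.3} {a2.1} {a2.2} {a2.3, a3.3} {a3.1} {a4.1} {a4.2}


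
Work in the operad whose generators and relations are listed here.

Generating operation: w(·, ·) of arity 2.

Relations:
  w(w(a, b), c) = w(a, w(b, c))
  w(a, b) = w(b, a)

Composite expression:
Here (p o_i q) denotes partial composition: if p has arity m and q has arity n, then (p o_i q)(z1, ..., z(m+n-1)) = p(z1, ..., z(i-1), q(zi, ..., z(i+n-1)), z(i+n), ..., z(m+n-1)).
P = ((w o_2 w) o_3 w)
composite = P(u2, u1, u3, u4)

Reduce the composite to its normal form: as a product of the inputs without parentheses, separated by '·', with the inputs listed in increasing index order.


u1 · u2 · u3 · u4


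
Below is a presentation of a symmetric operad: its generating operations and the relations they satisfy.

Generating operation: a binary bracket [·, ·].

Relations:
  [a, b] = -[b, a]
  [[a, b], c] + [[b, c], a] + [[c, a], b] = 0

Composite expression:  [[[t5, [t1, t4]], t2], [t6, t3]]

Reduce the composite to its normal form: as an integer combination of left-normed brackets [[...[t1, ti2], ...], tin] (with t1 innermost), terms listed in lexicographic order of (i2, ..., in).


[[[[[t1, t4], t5], t2], t3], t6] - [[[[[t1, t4], t5], t2], t6], t3]

In the tensor algebra, words opening t1 carry the t1-anchored form.
Composite bracket: [[[t5, [t1, t4]], t2], [t6, t3]]
Full expansion: 32 signed words from ab - ba (2^5 = 32).
Words beginning with t1 determine it all:
  t1t4t5t2t3t6 appears with sign +1, giving the term +[[[[[t1, t4], t5], t2], t3], t6]
  t1t4t5t2t6t3 appears with sign -1, giving the term -[[[[[t1, t4], t5], t2], t6], t3]


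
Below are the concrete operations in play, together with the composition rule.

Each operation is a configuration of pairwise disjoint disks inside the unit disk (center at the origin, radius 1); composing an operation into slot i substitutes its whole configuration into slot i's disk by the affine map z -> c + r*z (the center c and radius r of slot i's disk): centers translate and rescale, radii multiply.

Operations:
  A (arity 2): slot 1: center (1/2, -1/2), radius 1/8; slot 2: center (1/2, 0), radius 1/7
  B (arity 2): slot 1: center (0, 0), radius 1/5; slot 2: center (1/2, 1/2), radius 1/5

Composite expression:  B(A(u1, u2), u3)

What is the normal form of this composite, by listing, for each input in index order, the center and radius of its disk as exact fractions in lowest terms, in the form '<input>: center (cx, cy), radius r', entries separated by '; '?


u1: center (1/10, -1/10), radius 1/40; u2: center (1/10, 0), radius 1/35; u3: center (1/2, 1/2), radius 1/5

Each u-disk chains the slot maps above it in B; radii multiply.
u1: after 2 affine steps, its disk has center (1/10, -1/10), radius 1/40
u2: after 2 affine steps, its disk has center (1/10, 0), radius 1/35
u3: after 1 affine step, its disk has center (1/2, 1/2), radius 1/5


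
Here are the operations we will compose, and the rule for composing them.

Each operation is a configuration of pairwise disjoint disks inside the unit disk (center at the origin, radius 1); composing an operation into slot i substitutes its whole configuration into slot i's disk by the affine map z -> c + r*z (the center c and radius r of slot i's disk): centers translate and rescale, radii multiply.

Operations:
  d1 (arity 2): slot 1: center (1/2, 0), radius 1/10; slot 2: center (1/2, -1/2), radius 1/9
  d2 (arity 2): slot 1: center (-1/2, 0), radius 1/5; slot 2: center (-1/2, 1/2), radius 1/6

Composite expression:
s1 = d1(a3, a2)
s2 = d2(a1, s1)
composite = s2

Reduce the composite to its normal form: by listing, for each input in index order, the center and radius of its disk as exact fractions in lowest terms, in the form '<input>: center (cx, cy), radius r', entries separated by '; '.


a1: center (-1/2, 0), radius 1/5; a2: center (-5/12, 5/12), radius 1/54; a3: center (-5/12, 1/2), radius 1/60

Nesting under d2 composes maps z -> c + r*z down each a-path.
a1 passes through 1 substitution, ending at center (-1/2, 0), radius 1/5
a3 passes through 2 substitutions, ending at center (-5/12, 1/2), radius 1/60
a2 passes through 2 substitutions, ending at center (-5/12, 5/12), radius 1/54
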